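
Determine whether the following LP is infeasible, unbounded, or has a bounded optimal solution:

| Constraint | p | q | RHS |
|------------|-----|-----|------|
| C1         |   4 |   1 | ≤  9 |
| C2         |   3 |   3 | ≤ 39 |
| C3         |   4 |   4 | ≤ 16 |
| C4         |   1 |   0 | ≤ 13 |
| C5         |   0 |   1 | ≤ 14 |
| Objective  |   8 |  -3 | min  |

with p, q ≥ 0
The point (0, 4) satisfies every constraint, so the LP is feasible; the constraints give p ≤ 13 and q ≤ 14, which with p, q ≥ 0 keep the feasible region inside a bounded box. A feasible, bounded LP attains a finite optimum at a vertex.

Evaluating z = 8p - 3q at each vertex:
  (0, 0): z = 0
  (2.25, 0): z = 18
  (1.667, 2.333): z = 6.333
  (0, 4): z = -12

Feasible with finite optimum z* = -12 at (0, 4).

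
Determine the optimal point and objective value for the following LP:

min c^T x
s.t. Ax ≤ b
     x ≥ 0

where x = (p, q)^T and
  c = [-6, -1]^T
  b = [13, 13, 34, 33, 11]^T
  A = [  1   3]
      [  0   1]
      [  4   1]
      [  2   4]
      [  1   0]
p = 8.5, q = 0, z = -51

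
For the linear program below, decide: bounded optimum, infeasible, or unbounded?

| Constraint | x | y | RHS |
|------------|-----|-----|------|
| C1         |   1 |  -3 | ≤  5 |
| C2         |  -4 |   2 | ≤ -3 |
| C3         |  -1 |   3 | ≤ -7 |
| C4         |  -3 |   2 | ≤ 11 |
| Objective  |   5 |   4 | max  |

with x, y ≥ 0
C1 requires x - 3y ≤ 5, while C3 (-x + 3y ≤ -7) is equivalent to x - 3y ≥ 7. Together they would need 7 ≤ x - 3y ≤ 5, which is impossible since 7 > 5. No point satisfies all constraints.

Infeasible — the constraint set is empty.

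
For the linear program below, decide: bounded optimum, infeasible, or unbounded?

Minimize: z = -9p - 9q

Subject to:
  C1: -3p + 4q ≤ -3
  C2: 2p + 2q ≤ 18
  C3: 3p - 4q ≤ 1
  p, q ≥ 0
C3 requires 3p - 4q ≤ 1, while C1 (-3p + 4q ≤ -3) is equivalent to 3p - 4q ≥ 3. Together they would need 3 ≤ 3p - 4q ≤ 1, which is impossible since 3 > 1. No point satisfies all constraints.

Infeasible: no point satisfies all constraints simultaneously.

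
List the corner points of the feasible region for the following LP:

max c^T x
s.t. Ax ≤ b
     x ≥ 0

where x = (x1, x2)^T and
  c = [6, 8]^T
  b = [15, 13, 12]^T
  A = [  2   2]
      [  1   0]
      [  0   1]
Each vertex is the intersection of two constraint boundaries that also satisfies all remaining constraints:
  x1 = 0 and x2 = 0 → (0, 0)
  2x1 + 2x2 = 15 and x2 = 0 → (7.5, 0)
  2x1 + 2x2 = 15 and x1 = 0 → (0, 7.5)

Vertices: (0, 0), (7.5, 0), (0, 7.5)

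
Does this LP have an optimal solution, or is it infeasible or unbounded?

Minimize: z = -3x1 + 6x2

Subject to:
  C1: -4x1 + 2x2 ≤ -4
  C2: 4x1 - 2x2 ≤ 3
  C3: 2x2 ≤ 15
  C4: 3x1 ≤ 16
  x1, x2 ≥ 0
C2 requires 4x1 - 2x2 ≤ 3, while C1 (-4x1 + 2x2 ≤ -4) is equivalent to 4x1 - 2x2 ≥ 4. Together they would need 4 ≤ 4x1 - 2x2 ≤ 3, which is impossible since 4 > 3. No point satisfies all constraints.

Infeasible — the constraint set is empty.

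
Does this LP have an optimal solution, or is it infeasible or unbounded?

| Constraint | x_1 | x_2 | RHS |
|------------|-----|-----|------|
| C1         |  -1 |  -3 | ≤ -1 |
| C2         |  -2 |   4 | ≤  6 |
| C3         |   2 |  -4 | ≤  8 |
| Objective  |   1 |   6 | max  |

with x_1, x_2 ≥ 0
Feasible point: (0, 1) satisfies every constraint, so the LP is feasible.
Direction d = (2, 1): for each constraint row a, a·d ≤ 0 —
  (-1)(2) + (-3)(1) = -5 ≤ 0
  (-2)(2) + (4)(1) = 0 ≤ 0
  (2)(2) + (-4)(1) = 0 ≤ 0
and d ≥ 0, so (0, 1) + t·d stays feasible for every t ≥ 0. Along this ray z = x_1 + 6x_2 changes by 8 per unit t, so z → +∞.

Unbounded: there is a feasible ray along which z → +∞.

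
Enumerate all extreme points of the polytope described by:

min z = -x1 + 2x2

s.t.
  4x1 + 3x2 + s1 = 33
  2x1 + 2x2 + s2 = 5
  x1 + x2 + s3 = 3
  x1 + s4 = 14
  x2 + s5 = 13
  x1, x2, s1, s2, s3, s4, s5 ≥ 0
Each vertex is the intersection of two constraint boundaries that also satisfies all remaining constraints:
  x1 = 0 and x2 = 0 → (0, 0)
  2x1 + 2x2 = 5 and x2 = 0 → (2.5, 0)
  2x1 + 2x2 = 5 and x1 = 0 → (0, 2.5)

Vertices: (0, 0), (2.5, 0), (0, 2.5)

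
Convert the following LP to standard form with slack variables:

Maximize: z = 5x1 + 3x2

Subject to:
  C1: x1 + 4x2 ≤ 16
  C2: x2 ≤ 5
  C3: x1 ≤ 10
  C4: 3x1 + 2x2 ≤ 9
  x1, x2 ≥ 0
max z = 5x1 + 3x2

s.t.
  x1 + 4x2 + s1 = 16
  x2 + s2 = 5
  x1 + s3 = 10
  3x1 + 2x2 + s4 = 9
  x1, x2, s1, s2, s3, s4 ≥ 0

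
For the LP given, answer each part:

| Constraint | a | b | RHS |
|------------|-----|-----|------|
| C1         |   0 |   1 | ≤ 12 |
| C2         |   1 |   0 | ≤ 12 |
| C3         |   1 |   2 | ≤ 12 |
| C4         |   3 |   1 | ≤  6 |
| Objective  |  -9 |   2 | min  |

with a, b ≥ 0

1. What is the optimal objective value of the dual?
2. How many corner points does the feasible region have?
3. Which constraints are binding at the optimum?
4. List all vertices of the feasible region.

1. -18 (by strong duality, equal to the primal optimum)
2. 3
3. C4, b ≥ 0
4. (0, 0), (2, 0), (0, 6)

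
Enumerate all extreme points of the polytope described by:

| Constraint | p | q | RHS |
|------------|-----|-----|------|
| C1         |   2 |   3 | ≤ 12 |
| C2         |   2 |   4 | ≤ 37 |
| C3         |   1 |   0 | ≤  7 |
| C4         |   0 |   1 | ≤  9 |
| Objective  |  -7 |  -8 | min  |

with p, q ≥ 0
Each vertex is the intersection of two constraint boundaries that also satisfies all remaining constraints:
  p = 0 and q = 0 → (0, 0)
  2p + 3q = 12 and q = 0 → (6, 0)
  2p + 3q = 12 and p = 0 → (0, 4)

Vertices: (0, 0), (6, 0), (0, 4)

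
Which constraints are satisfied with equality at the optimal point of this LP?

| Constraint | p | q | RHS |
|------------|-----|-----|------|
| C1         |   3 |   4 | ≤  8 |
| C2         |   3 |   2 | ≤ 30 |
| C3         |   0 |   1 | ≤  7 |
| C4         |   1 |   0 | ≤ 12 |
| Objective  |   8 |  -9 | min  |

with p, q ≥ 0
Optimal: p = 0, q = 2
Binding: C1, p ≥ 0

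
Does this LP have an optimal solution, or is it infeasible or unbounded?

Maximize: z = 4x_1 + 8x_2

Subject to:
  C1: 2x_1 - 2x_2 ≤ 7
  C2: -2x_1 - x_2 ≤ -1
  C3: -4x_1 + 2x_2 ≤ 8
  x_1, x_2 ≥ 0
Feasible point: (0, 1) satisfies every constraint, so the LP is feasible.
Direction d = (1, 1): for each constraint row a, a·d ≤ 0 —
  (2)(1) + (-2)(1) = 0 ≤ 0
  (-2)(1) + (-1)(1) = -3 ≤ 0
  (-4)(1) + (2)(1) = -2 ≤ 0
and d ≥ 0, so (0, 1) + t·d stays feasible for every t ≥ 0. Along this ray z = 4x_1 + 8x_2 changes by 12 per unit t, so z → +∞.

Unbounded: there is a feasible ray along which z → +∞.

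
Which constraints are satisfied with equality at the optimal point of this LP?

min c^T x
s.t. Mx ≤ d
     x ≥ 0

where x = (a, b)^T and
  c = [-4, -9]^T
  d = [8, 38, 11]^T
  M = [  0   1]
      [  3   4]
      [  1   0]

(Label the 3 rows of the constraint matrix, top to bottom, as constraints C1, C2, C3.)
Optimal: a = 2, b = 8
Binding: C1, C2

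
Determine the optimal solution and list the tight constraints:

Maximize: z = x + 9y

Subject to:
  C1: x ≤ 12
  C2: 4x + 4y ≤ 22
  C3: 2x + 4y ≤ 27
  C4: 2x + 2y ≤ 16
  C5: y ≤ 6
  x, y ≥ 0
Optimal: x = 0, y = 5.5
Slack at optimum:
  C1: slack = 12
  C2: slack = 0 (binding)
  C3: slack = 5
  C4: slack = 5
  C5: slack = 0.5
  x ≥ 0: x = 0 (binding)
  y ≥ 0: y = 5.5
Binding constraints: C2, x ≥ 0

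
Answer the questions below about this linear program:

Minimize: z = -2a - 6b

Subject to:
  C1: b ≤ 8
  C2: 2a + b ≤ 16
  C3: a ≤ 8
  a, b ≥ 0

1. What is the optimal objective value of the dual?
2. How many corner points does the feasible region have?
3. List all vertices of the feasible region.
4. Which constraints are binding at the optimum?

1. -56 (by strong duality, equal to the primal optimum)
2. 4
3. (0, 0), (8, 0), (4, 8), (0, 8)
4. C1, C2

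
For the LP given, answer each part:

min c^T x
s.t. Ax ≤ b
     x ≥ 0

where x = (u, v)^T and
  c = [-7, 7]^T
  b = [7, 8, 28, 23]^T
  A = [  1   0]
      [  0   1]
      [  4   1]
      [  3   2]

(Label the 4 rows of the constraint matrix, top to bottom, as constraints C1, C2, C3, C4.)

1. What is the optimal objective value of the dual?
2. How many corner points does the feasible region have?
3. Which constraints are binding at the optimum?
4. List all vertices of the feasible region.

1. -49 (by strong duality, equal to the primal optimum)
2. 5
3. C1, C3, v ≥ 0
4. (0, 0), (7, 0), (6.6, 1.6), (2.333, 8), (0, 8)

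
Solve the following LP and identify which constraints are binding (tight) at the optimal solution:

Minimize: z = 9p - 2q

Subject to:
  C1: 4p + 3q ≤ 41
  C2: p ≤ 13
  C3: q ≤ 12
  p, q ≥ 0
Optimal: p = 0, q = 12
Slack at optimum:
  C1: slack = 5
  C2: slack = 13
  C3: slack = 0 (binding)
  p ≥ 0: p = 0 (binding)
  q ≥ 0: q = 12
Binding constraints: C3, p ≥ 0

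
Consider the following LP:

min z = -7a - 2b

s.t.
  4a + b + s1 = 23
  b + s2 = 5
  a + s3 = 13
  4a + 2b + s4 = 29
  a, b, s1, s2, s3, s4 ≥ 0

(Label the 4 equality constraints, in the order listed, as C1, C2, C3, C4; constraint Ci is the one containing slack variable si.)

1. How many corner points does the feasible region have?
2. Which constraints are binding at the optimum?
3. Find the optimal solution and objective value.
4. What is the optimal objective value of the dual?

1. 4
2. C1, C2
3. a = 4.5, b = 5, z = -41.5
4. -41.5 (by strong duality, equal to the primal optimum)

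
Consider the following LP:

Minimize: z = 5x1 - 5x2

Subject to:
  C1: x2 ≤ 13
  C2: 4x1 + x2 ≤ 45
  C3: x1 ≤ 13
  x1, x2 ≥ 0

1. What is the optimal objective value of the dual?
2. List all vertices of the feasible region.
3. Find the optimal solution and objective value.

1. -65 (by strong duality, equal to the primal optimum)
2. (0, 0), (11.25, 0), (8, 13), (0, 13)
3. x1 = 0, x2 = 13, z = -65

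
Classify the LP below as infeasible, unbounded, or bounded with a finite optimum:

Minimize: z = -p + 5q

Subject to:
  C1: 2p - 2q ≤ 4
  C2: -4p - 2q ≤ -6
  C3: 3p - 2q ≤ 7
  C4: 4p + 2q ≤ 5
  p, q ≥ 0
C4 requires 4p + 2q ≤ 5, while C2 (-4p - 2q ≤ -6) is equivalent to 4p + 2q ≥ 6. Together they would need 6 ≤ 4p + 2q ≤ 5, which is impossible since 6 > 5. No point satisfies all constraints.

The feasible region is empty; the LP is infeasible.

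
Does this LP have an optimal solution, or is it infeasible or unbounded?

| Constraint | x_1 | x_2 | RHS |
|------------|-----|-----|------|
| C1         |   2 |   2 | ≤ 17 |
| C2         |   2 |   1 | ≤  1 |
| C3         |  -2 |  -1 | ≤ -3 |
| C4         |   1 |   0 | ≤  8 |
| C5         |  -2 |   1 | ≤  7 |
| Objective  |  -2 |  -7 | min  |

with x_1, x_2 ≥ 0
C2 requires 2x_1 + x_2 ≤ 1, while C3 (-2x_1 - x_2 ≤ -3) is equivalent to 2x_1 + x_2 ≥ 3. Together they would need 3 ≤ 2x_1 + x_2 ≤ 1, which is impossible since 3 > 1. No point satisfies all constraints.

The feasible region is empty; the LP is infeasible.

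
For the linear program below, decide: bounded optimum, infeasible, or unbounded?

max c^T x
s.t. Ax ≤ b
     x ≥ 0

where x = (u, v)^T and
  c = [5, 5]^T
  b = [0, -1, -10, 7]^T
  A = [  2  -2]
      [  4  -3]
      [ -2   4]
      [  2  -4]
One constraint requires 2u - 4v ≤ 7, while the constraint -2u + 4v ≤ -10 is equivalent to 2u - 4v ≥ 10. Together they would need 10 ≤ 2u - 4v ≤ 7, which is impossible since 10 > 7. No point satisfies all constraints.

Infeasible: no point satisfies all constraints simultaneously.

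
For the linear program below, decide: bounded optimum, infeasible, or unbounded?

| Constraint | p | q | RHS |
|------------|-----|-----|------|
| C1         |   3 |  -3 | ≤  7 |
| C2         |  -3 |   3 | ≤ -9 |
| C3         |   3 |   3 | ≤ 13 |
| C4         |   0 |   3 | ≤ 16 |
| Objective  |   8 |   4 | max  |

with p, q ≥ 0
C1 requires 3p - 3q ≤ 7, while C2 (-3p + 3q ≤ -9) is equivalent to 3p - 3q ≥ 9. Together they would need 9 ≤ 3p - 3q ≤ 7, which is impossible since 9 > 7. No point satisfies all constraints.

The feasible region is empty; the LP is infeasible.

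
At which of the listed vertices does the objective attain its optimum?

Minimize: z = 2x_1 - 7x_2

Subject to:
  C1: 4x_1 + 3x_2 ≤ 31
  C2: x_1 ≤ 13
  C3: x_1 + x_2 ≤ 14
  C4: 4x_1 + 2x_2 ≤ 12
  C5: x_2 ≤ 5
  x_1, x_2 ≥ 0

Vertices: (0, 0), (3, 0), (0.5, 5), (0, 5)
Evaluating z = 2x_1 - 7x_2 at each vertex:
  (0, 0): z = 0
  (3, 0): z = 6
  (0.5, 5): z = -34
  (0, 5): z = -35

The smallest value is z = -35, attained at (0, 5).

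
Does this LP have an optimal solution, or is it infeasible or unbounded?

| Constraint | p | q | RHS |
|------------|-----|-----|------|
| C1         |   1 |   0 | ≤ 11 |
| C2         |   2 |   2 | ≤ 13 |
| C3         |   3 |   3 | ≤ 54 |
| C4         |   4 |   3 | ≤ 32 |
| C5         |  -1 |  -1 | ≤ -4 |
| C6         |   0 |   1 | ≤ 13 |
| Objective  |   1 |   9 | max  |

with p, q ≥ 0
The point (0, 6.5) satisfies every constraint, so the LP is feasible; the constraints give p ≤ 11 and q ≤ 13, which with p, q ≥ 0 keep the feasible region inside a bounded box. A feasible, bounded LP attains a finite optimum at a vertex.

Evaluating z = p + 9q at each vertex:
  (4, 0): z = 4
  (6.5, 0): z = 6.5
  (0, 6.5): z = 58.5
  (0, 4): z = 36

Feasible with finite optimum z* = 58.5 at (0, 6.5).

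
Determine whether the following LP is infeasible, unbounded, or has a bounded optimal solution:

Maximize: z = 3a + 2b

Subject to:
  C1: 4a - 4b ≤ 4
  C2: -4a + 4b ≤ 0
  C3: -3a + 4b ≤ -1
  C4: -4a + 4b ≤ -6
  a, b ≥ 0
C1 requires 4a - 4b ≤ 4, while C4 (-4a + 4b ≤ -6) is equivalent to 4a - 4b ≥ 6. Together they would need 6 ≤ 4a - 4b ≤ 4, which is impossible since 6 > 4. No point satisfies all constraints.

The feasible region is empty; the LP is infeasible.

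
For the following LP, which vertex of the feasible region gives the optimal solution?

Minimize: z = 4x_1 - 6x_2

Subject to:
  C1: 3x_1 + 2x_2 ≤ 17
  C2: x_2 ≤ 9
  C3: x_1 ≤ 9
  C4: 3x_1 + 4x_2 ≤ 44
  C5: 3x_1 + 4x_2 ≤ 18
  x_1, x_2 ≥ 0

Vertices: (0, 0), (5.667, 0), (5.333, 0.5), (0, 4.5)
(0, 4.5) with z = -27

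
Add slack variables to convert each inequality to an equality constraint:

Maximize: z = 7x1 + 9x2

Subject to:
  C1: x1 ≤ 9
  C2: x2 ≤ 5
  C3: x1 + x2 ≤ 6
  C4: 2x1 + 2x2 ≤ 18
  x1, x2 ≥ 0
max z = 7x1 + 9x2

s.t.
  x1 + s1 = 9
  x2 + s2 = 5
  x1 + x2 + s3 = 6
  2x1 + 2x2 + s4 = 18
  x1, x2, s1, s2, s3, s4 ≥ 0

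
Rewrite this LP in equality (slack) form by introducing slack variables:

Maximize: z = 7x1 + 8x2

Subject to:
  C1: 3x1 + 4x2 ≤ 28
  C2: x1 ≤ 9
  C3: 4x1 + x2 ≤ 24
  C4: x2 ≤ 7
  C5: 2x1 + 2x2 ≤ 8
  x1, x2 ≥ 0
max z = 7x1 + 8x2

s.t.
  3x1 + 4x2 + s1 = 28
  x1 + s2 = 9
  4x1 + x2 + s3 = 24
  x2 + s4 = 7
  2x1 + 2x2 + s5 = 8
  x1, x2, s1, s2, s3, s4, s5 ≥ 0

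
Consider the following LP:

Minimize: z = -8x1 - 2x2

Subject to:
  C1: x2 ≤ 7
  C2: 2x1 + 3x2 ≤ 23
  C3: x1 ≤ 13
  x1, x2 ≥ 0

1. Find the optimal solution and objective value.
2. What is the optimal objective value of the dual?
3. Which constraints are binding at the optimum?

1. x1 = 11.5, x2 = 0, z = -92
2. -92 (by strong duality, equal to the primal optimum)
3. C2, x2 ≥ 0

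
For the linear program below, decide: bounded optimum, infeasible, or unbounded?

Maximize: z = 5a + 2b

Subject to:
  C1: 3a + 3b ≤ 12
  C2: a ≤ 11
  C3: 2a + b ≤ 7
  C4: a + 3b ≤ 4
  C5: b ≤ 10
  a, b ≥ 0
The point (3.5, 0) satisfies every constraint, so the LP is feasible; the constraints give a ≤ 11 and b ≤ 10, which with a, b ≥ 0 keep the feasible region inside a bounded box. A feasible, bounded LP attains a finite optimum at a vertex.

Bounded optimum: z* = 17.5 at (3.5, 0).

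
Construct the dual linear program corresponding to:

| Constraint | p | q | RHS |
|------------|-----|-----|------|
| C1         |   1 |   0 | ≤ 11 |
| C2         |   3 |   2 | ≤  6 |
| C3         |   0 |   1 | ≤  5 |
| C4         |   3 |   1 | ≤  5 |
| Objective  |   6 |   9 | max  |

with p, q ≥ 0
Minimize: z = 11y1 + 6y2 + 5y3 + 5y4

Subject to:
  C1: -y1 - 3y2 - 3y4 ≤ -6
  C2: -2y2 - y3 - y4 ≤ -9
  y1, y2, y3, y4 ≥ 0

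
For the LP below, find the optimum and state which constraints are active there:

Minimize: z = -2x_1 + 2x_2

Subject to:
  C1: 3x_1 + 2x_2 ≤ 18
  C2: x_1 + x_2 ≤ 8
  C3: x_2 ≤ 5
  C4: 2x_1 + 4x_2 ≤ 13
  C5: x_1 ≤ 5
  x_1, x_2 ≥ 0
Optimal: x_1 = 5, x_2 = 0
Slack at optimum:
  C1: slack = 3
  C2: slack = 3
  C3: slack = 5
  C4: slack = 3
  C5: slack = 0 (binding)
  x_1 ≥ 0: x_1 = 5
  x_2 ≥ 0: x_2 = 0 (binding)
Binding constraints: C5, x_2 ≥ 0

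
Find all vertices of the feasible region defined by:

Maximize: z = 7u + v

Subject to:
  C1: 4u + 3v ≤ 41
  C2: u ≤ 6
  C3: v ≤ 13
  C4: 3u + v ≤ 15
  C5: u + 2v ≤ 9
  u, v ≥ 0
Each vertex is the intersection of two constraint boundaries that also satisfies all remaining constraints:
  u = 0 and v = 0 → (0, 0)
  3u + v = 15 and v = 0 → (5, 0)
  3u + v = 15 and u + 2v = 9 → (4.2, 2.4)
  u + 2v = 9 and u = 0 → (0, 4.5)

Vertices: (0, 0), (5, 0), (4.2, 2.4), (0, 4.5)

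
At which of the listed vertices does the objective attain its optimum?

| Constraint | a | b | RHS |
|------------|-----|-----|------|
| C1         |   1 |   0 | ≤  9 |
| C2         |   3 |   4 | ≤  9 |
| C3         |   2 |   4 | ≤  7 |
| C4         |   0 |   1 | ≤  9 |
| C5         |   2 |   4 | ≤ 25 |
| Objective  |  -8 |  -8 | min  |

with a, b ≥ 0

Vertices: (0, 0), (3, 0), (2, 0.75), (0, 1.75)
Evaluating z = -8a - 8b at each vertex:
  (0, 0): z = 0
  (3, 0): z = -24
  (2, 0.75): z = -22
  (0, 1.75): z = -14

The smallest value is z = -24, attained at (3, 0).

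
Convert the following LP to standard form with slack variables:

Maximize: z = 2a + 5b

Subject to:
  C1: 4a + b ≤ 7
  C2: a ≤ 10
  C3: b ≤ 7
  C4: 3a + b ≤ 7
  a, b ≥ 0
max z = 2a + 5b

s.t.
  4a + b + s1 = 7
  a + s2 = 10
  b + s3 = 7
  3a + b + s4 = 7
  a, b, s1, s2, s3, s4 ≥ 0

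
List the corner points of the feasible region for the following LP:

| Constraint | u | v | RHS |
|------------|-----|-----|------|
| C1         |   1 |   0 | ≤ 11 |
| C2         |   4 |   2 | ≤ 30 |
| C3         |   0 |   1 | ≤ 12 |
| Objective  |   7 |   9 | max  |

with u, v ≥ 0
Each vertex is the intersection of two constraint boundaries that also satisfies all remaining constraints:
  u = 0 and v = 0 → (0, 0)
  4u + 2v = 30 and v = 0 → (7.5, 0)
  4u + 2v = 30 and v = 12 → (1.5, 12)
  v = 12 and u = 0 → (0, 12)

Vertices: (0, 0), (7.5, 0), (1.5, 12), (0, 12)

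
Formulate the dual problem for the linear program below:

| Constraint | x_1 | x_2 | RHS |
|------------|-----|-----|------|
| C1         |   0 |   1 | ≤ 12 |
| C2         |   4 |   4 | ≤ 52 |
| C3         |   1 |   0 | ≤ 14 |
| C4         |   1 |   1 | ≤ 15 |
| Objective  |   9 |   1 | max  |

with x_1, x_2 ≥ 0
Minimize: z = 12y1 + 52y2 + 14y3 + 15y4

Subject to:
  C1: -4y2 - y3 - y4 ≤ -9
  C2: -y1 - 4y2 - y4 ≤ -1
  y1, y2, y3, y4 ≥ 0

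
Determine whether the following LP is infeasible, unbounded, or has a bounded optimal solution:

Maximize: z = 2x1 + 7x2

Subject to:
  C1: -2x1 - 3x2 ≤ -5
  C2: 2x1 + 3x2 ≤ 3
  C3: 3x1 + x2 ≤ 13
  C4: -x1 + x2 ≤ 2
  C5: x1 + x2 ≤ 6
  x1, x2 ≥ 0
C2 requires 2x1 + 3x2 ≤ 3, while C1 (-2x1 - 3x2 ≤ -5) is equivalent to 2x1 + 3x2 ≥ 5. Together they would need 5 ≤ 2x1 + 3x2 ≤ 3, which is impossible since 5 > 3. No point satisfies all constraints.

The feasible region is empty; the LP is infeasible.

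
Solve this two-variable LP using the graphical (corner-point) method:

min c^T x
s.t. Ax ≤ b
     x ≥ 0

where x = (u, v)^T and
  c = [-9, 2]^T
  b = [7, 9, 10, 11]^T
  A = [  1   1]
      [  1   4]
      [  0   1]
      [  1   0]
u = 7, v = 0, z = -63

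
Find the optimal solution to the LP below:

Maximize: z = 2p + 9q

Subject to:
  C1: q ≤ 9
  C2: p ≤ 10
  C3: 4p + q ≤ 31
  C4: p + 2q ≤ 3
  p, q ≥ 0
Each vertex is the intersection of two constraint boundaries that also satisfies all remaining constraints:
  p = 0 and q = 0 → (0, 0)
  p + 2q = 3 and q = 0 → (3, 0)
  p + 2q = 3 and p = 0 → (0, 1.5)

Evaluating z = 2p + 9q at each vertex:
  (0, 0): z = 0
  (3, 0): z = 6
  (0, 1.5): z = 13.5

The maximum is at (0, 1.5) with z = 13.5.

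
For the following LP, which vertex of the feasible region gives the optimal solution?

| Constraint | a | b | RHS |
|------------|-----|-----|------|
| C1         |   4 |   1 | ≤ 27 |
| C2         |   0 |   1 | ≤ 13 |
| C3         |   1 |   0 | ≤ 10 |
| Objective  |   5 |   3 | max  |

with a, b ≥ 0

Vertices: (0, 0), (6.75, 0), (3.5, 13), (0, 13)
(3.5, 13) with z = 56.5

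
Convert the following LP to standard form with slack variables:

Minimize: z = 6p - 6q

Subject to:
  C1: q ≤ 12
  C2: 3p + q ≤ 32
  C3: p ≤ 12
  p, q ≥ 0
min z = 6p - 6q

s.t.
  q + s1 = 12
  3p + q + s2 = 32
  p + s3 = 12
  p, q, s1, s2, s3 ≥ 0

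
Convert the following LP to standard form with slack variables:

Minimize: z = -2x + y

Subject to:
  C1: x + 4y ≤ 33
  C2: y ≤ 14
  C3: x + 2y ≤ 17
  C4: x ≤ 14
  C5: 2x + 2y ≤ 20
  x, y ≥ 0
min z = -2x + y

s.t.
  x + 4y + s1 = 33
  y + s2 = 14
  x + 2y + s3 = 17
  x + s4 = 14
  2x + 2y + s5 = 20
  x, y, s1, s2, s3, s4, s5 ≥ 0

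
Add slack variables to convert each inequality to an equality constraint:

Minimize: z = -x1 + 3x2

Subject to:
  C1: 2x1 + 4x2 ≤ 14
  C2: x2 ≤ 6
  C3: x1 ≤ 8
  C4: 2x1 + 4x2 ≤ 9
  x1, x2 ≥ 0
min z = -x1 + 3x2

s.t.
  2x1 + 4x2 + s1 = 14
  x2 + s2 = 6
  x1 + s3 = 8
  2x1 + 4x2 + s4 = 9
  x1, x2, s1, s2, s3, s4 ≥ 0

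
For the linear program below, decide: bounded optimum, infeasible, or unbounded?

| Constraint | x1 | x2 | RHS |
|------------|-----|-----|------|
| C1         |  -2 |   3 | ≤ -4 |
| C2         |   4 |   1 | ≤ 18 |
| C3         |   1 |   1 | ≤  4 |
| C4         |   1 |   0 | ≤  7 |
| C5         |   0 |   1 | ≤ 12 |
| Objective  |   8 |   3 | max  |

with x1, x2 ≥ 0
The point (4, 0) satisfies every constraint, so the LP is feasible; the constraints give x1 ≤ 7 and x2 ≤ 12, which with x1, x2 ≥ 0 keep the feasible region inside a bounded box. A feasible, bounded LP attains a finite optimum at a vertex.

Evaluating z = 8x1 + 3x2 at each vertex:
  (2, 0): z = 16
  (4, 0): z = 32
  (3.2, 0.8): z = 28

Feasible with finite optimum z* = 32 at (4, 0).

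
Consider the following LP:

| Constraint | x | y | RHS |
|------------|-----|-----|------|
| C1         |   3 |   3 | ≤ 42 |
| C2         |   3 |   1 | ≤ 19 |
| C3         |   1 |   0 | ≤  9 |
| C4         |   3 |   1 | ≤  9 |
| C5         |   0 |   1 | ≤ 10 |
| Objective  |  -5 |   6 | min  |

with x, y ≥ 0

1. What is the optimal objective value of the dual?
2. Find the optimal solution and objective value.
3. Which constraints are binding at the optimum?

1. -15 (by strong duality, equal to the primal optimum)
2. x = 3, y = 0, z = -15
3. C4, y ≥ 0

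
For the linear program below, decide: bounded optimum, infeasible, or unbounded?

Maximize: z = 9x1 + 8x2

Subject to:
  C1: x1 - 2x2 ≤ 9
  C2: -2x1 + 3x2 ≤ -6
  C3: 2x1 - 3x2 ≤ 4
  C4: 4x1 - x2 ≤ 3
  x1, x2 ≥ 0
C3 requires 2x1 - 3x2 ≤ 4, while C2 (-2x1 + 3x2 ≤ -6) is equivalent to 2x1 - 3x2 ≥ 6. Together they would need 6 ≤ 2x1 - 3x2 ≤ 4, which is impossible since 6 > 4. No point satisfies all constraints.

Infeasible: no point satisfies all constraints simultaneously.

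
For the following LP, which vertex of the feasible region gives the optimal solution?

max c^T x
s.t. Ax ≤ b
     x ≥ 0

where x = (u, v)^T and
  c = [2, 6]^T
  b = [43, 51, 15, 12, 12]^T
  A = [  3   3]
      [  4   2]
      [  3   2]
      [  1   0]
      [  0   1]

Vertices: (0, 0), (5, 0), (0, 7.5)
Evaluating z = 2u + 6v at each vertex:
  (0, 0): z = 0
  (5, 0): z = 10
  (0, 7.5): z = 45

The largest value is z = 45, attained at (0, 7.5).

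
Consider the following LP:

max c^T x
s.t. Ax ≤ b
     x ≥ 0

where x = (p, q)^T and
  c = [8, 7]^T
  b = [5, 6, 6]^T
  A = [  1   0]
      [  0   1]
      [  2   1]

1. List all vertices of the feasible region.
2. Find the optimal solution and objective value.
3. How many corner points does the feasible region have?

1. (0, 0), (3, 0), (0, 6)
2. p = 0, q = 6, z = 42
3. 3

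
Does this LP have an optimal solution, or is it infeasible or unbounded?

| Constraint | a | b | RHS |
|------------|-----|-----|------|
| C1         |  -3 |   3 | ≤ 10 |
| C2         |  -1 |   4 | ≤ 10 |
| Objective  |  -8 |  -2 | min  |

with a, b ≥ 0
Feasible point: (0, 0) satisfies every constraint, so the LP is feasible.
Direction d = (1, 0): for each constraint row a, a·d ≤ 0 —
  (-3)(1) + (3)(0) = -3 ≤ 0
  (-1)(1) + (4)(0) = -1 ≤ 0
and d ≥ 0, so (0, 0) + t·d stays feasible for every t ≥ 0. Along this ray z = -8a - 2b changes by -8 per unit t, so z → −∞.

Unbounded: there is a feasible ray along which z → −∞.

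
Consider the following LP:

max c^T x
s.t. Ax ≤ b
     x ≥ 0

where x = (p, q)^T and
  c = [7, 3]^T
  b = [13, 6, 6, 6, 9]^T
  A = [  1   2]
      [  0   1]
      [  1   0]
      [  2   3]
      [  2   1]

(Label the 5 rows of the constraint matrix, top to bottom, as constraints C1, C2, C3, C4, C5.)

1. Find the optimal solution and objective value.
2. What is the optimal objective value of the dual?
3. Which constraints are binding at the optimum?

1. p = 3, q = 0, z = 21
2. 21 (by strong duality, equal to the primal optimum)
3. C4, q ≥ 0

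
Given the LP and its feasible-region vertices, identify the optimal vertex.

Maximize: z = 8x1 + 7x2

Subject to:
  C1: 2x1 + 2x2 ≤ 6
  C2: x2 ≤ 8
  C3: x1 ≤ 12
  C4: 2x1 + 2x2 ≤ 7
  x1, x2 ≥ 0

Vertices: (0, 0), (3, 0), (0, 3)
Evaluating z = 8x1 + 7x2 at each vertex:
  (0, 0): z = 0
  (3, 0): z = 24
  (0, 3): z = 21

The largest value is z = 24, attained at (3, 0).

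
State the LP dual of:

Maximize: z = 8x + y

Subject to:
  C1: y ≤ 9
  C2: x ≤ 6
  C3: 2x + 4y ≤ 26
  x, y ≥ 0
Minimize: z = 9y1 + 6y2 + 26y3

Subject to:
  C1: -y2 - 2y3 ≤ -8
  C2: -y1 - 4y3 ≤ -1
  y1, y2, y3 ≥ 0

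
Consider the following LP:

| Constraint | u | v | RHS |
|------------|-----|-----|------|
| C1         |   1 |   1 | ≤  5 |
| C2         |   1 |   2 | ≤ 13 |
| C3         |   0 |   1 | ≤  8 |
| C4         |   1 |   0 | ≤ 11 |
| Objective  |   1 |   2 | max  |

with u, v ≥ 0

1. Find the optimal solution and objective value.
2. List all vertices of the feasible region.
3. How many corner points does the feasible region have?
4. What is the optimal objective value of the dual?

1. u = 0, v = 5, z = 10
2. (0, 0), (5, 0), (0, 5)
3. 3
4. 10 (by strong duality, equal to the primal optimum)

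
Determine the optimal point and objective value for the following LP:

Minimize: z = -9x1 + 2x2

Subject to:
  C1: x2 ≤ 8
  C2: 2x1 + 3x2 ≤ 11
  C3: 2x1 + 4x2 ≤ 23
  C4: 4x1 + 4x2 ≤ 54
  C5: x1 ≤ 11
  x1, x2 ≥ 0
x1 = 5.5, x2 = 0, z = -49.5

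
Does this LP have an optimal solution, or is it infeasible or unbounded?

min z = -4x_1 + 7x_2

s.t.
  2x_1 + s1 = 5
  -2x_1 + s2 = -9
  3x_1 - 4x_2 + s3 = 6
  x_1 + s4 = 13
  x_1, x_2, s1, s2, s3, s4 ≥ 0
The row 2x_1 + s1 = 5 with s1 ≥ 0 requires 2x_1 ≤ 5, while the row -2x_1 + s2 = -9 with s2 ≥ 0 is equivalent to 2x_1 ≥ 9. Together they would need 9 ≤ 2x_1 ≤ 5, which is impossible since 9 > 5. No point satisfies all constraints.

Infeasible — the constraint set is empty.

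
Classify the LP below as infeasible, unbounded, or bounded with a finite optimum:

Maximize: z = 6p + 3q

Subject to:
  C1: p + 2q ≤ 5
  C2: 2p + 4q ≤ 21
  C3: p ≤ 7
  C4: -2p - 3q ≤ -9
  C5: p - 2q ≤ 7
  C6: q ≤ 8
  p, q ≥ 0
The point (5, 0) satisfies every constraint, so the LP is feasible; the constraints give p ≤ 7 and q ≤ 8, which with p, q ≥ 0 keep the feasible region inside a bounded box. A feasible, bounded LP attains a finite optimum at a vertex.

Evaluating z = 6p + 3q at each vertex:
  (4.5, 0): z = 27
  (5, 0): z = 30
  (3, 1): z = 21

Bounded optimum: z* = 30 at (5, 0).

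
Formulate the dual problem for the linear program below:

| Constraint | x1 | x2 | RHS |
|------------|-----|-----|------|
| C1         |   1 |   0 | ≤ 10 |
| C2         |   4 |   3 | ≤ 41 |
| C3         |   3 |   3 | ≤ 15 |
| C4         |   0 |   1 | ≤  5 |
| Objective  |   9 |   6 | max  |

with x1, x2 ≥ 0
Minimize: z = 10y1 + 41y2 + 15y3 + 5y4

Subject to:
  C1: -y1 - 4y2 - 3y3 ≤ -9
  C2: -3y2 - 3y3 - y4 ≤ -6
  y1, y2, y3, y4 ≥ 0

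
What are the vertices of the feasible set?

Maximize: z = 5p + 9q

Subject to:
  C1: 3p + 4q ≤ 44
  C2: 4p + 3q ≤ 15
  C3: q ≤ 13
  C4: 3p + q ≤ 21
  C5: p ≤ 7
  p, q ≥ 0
Each vertex is the intersection of two constraint boundaries that also satisfies all remaining constraints:
  p = 0 and q = 0 → (0, 0)
  4p + 3q = 15 and q = 0 → (3.75, 0)
  4p + 3q = 15 and p = 0 → (0, 5)

Vertices: (0, 0), (3.75, 0), (0, 5)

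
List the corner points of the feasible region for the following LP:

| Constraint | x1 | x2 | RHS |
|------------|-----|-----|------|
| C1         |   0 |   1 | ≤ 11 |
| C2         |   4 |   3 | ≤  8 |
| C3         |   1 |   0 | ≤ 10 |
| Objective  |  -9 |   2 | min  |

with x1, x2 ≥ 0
Each vertex is the intersection of two constraint boundaries that also satisfies all remaining constraints:
  x1 = 0 and x2 = 0 → (0, 0)
  4x1 + 3x2 = 8 and x2 = 0 → (2, 0)
  4x1 + 3x2 = 8 and x1 = 0 → (0, 2.667)

Vertices: (0, 0), (2, 0), (0, 2.667)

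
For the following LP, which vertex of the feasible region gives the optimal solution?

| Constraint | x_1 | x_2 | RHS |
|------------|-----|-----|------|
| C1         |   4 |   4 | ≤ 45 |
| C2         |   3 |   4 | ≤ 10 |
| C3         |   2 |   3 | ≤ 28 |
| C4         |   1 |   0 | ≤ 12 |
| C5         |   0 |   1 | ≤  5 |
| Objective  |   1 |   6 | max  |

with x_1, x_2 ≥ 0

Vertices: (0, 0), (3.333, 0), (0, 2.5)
Evaluating z = x_1 + 6x_2 at each vertex:
  (0, 0): z = 0
  (3.333, 0): z = 3.333
  (0, 2.5): z = 15

The largest value is z = 15, attained at (0, 2.5).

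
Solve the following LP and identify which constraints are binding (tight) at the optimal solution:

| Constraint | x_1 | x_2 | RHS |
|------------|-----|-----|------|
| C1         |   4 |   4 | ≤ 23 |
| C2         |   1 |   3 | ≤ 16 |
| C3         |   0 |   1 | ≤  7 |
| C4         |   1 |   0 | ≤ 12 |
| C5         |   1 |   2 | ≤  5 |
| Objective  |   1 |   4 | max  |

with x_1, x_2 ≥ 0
Optimal: x_1 = 0, x_2 = 2.5
Binding: C5, x_1 ≥ 0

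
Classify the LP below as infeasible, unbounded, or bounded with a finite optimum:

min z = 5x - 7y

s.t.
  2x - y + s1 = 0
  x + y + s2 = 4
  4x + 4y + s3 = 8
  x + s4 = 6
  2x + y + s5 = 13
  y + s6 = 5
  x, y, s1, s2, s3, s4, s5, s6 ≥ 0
The point (0, 2) satisfies every constraint, so the LP is feasible; the constraints give x ≤ 6 and y ≤ 5, which with x, y ≥ 0 keep the feasible region inside a bounded box. A feasible, bounded LP attains a finite optimum at a vertex.

Bounded optimum: z* = -14 at (0, 2).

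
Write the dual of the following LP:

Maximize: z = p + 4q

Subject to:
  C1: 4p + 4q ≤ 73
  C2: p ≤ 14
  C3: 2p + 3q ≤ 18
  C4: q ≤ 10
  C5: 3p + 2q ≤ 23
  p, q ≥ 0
Minimize: z = 73y1 + 14y2 + 18y3 + 10y4 + 23y5

Subject to:
  C1: -4y1 - y2 - 2y3 - 3y5 ≤ -1
  C2: -4y1 - 3y3 - y4 - 2y5 ≤ -4
  y1, y2, y3, y4, y5 ≥ 0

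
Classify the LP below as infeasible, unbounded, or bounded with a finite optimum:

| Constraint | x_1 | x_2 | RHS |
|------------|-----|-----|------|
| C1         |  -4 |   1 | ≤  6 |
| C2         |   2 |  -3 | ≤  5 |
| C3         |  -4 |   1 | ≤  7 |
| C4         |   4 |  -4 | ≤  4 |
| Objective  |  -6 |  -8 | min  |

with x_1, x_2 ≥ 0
Feasible point: (0, 0) satisfies every constraint, so the LP is feasible.
Direction d = (1, 1): for each constraint row a, a·d ≤ 0 —
  (-4)(1) + (1)(1) = -3 ≤ 0
  (2)(1) + (-3)(1) = -1 ≤ 0
  (-4)(1) + (1)(1) = -3 ≤ 0
  (4)(1) + (-4)(1) = 0 ≤ 0
and d ≥ 0, so (0, 0) + t·d stays feasible for every t ≥ 0. Along this ray z = -6x_1 - 8x_2 changes by -14 per unit t, so z → −∞.

Unbounded: there is a feasible ray along which z → −∞.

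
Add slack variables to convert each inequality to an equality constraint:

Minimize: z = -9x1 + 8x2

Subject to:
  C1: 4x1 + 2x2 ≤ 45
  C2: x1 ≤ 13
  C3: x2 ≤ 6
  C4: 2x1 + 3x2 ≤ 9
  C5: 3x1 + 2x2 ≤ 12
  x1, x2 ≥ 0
min z = -9x1 + 8x2

s.t.
  4x1 + 2x2 + s1 = 45
  x1 + s2 = 13
  x2 + s3 = 6
  2x1 + 3x2 + s4 = 9
  3x1 + 2x2 + s5 = 12
  x1, x2, s1, s2, s3, s4, s5 ≥ 0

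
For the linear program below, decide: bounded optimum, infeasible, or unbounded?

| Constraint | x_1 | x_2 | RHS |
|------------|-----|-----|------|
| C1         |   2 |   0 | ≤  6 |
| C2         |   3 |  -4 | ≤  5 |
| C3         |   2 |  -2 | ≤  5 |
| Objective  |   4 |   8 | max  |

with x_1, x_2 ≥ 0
Feasible point: (0, 0) satisfies every constraint, so the LP is feasible.
Direction d = (0, 1): for each constraint row a, a·d ≤ 0 —
  (2)(0) + (0)(1) = 0 ≤ 0
  (3)(0) + (-4)(1) = -4 ≤ 0
  (2)(0) + (-2)(1) = -2 ≤ 0
and d ≥ 0, so (0, 0) + t·d stays feasible for every t ≥ 0. Along this ray z = 4x_1 + 8x_2 changes by 8 per unit t, so z → +∞.

Unbounded — the objective can increase without bound over the feasible region.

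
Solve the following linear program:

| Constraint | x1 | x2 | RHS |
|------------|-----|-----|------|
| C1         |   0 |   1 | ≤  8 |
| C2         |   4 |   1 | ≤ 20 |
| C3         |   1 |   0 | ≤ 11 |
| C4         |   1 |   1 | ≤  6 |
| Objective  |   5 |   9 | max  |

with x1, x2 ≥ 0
x1 = 0, x2 = 6, z = 54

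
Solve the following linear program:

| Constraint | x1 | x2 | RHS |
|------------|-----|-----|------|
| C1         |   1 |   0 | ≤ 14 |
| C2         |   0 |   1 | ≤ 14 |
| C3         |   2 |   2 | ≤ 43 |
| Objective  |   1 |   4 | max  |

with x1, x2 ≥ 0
x1 = 7.5, x2 = 14, z = 63.5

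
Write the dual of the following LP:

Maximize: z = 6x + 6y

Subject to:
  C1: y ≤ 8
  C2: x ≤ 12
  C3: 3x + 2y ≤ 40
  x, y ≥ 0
Minimize: z = 8y1 + 12y2 + 40y3

Subject to:
  C1: -y2 - 3y3 ≤ -6
  C2: -y1 - 2y3 ≤ -6
  y1, y2, y3 ≥ 0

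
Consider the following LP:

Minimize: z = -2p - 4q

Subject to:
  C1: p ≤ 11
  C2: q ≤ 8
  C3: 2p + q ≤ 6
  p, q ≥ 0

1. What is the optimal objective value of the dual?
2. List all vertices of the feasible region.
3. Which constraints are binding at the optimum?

1. -24 (by strong duality, equal to the primal optimum)
2. (0, 0), (3, 0), (0, 6)
3. C3, p ≥ 0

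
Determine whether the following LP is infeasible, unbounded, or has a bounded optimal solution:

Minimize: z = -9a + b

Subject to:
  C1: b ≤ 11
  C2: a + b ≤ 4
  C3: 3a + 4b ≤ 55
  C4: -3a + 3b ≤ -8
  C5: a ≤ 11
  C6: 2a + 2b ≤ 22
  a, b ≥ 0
The point (4, 0) satisfies every constraint, so the LP is feasible; the constraints give a ≤ 11 and b ≤ 11, which with a, b ≥ 0 keep the feasible region inside a bounded box. A feasible, bounded LP attains a finite optimum at a vertex.

The LP has an optimal solution: (4, 0) with z = -36.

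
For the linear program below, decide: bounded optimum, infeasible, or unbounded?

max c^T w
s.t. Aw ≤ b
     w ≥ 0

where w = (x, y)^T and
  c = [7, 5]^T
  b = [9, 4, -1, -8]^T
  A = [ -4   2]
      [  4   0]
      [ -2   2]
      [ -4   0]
One constraint requires 4x ≤ 4, while the constraint -4x ≤ -8 is equivalent to 4x ≥ 8. Together they would need 8 ≤ 4x ≤ 4, which is impossible since 8 > 4. No point satisfies all constraints.

Infeasible — the constraint set is empty.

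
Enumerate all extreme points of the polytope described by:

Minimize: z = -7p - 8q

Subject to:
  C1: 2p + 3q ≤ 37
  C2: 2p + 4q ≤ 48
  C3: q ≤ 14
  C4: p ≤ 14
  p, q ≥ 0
Each vertex is the intersection of two constraint boundaries that also satisfies all remaining constraints:
  p = 0 and q = 0 → (0, 0)
  p = 14 and q = 0 → (14, 0)
  2p + 3q = 37 and p = 14 → (14, 3)
  2p + 3q = 37 and 2p + 4q = 48 → (2, 11)
  2p + 4q = 48 and p = 0 → (0, 12)

Vertices: (0, 0), (14, 0), (14, 3), (2, 11), (0, 12)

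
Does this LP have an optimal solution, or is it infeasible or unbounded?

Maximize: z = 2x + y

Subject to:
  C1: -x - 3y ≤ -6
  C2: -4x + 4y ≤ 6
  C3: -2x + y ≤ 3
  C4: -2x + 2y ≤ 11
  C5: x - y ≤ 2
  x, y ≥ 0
Feasible point: (1, 2) satisfies every constraint, so the LP is feasible.
Direction d = (1, 1): for each constraint row a, a·d ≤ 0 —
  (-1)(1) + (-3)(1) = -4 ≤ 0
  (-4)(1) + (4)(1) = 0 ≤ 0
  (-2)(1) + (1)(1) = -1 ≤ 0
  (-2)(1) + (2)(1) = 0 ≤ 0
  (1)(1) + (-1)(1) = 0 ≤ 0
and d ≥ 0, so (1, 2) + t·d stays feasible for every t ≥ 0. Along this ray z = 2x + y changes by 3 per unit t, so z → +∞.

The LP is unbounded; z can be made arbitrarily large.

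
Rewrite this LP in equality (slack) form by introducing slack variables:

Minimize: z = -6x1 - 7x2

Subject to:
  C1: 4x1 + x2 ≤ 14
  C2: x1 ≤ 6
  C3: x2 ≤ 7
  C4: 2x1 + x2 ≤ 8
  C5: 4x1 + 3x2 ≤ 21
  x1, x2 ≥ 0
min z = -6x1 - 7x2

s.t.
  4x1 + x2 + s1 = 14
  x1 + s2 = 6
  x2 + s3 = 7
  2x1 + x2 + s4 = 8
  4x1 + 3x2 + s5 = 21
  x1, x2, s1, s2, s3, s4, s5 ≥ 0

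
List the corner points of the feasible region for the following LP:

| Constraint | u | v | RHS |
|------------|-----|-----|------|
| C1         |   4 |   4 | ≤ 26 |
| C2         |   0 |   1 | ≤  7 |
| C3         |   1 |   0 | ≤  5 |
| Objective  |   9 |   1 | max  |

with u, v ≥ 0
Each vertex is the intersection of two constraint boundaries that also satisfies all remaining constraints:
  u = 0 and v = 0 → (0, 0)
  u = 5 and v = 0 → (5, 0)
  4u + 4v = 26 and u = 5 → (5, 1.5)
  4u + 4v = 26 and u = 0 → (0, 6.5)

Vertices: (0, 0), (5, 0), (5, 1.5), (0, 6.5)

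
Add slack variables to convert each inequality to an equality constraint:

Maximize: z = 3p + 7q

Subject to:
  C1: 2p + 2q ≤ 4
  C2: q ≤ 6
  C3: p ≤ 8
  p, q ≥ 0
max z = 3p + 7q

s.t.
  2p + 2q + s1 = 4
  q + s2 = 6
  p + s3 = 8
  p, q, s1, s2, s3 ≥ 0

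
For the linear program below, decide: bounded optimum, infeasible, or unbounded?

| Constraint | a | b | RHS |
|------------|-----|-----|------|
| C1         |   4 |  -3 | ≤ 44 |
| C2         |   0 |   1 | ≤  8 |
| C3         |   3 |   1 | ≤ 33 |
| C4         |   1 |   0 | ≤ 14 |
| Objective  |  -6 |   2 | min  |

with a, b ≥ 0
The point (11, 0) satisfies every constraint, so the LP is feasible; the constraints give a ≤ 14 and b ≤ 8, which with a, b ≥ 0 keep the feasible region inside a bounded box. A feasible, bounded LP attains a finite optimum at a vertex.

Evaluating z = -6a + 2b at each vertex:
  (0, 0): z = 0
  (11, 0): z = -66
  (8.333, 8): z = -34
  (0, 8): z = 16

Bounded optimum: z* = -66 at (11, 0).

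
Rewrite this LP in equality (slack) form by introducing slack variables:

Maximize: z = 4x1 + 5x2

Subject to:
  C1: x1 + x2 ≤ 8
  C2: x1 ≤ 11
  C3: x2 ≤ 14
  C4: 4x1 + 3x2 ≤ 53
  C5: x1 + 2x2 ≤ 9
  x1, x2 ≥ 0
max z = 4x1 + 5x2

s.t.
  x1 + x2 + s1 = 8
  x1 + s2 = 11
  x2 + s3 = 14
  4x1 + 3x2 + s4 = 53
  x1 + 2x2 + s5 = 9
  x1, x2, s1, s2, s3, s4, s5 ≥ 0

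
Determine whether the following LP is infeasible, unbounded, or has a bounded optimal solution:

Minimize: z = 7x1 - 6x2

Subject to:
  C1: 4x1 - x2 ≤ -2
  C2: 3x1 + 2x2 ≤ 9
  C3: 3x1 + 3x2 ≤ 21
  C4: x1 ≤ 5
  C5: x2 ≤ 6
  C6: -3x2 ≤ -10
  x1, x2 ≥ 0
The point (0, 4.5) satisfies every constraint, so the LP is feasible; the constraints give x1 ≤ 5 and x2 ≤ 6, which with x1, x2 ≥ 0 keep the feasible region inside a bounded box. A feasible, bounded LP attains a finite optimum at a vertex.

Evaluating z = 7x1 - 6x2 at each vertex:
  (0, 3.333): z = -20
  (0.3333, 3.333): z = -17.67
  (0.4545, 3.818): z = -19.73
  (0, 4.5): z = -27

The LP has an optimal solution: (0, 4.5) with z = -27.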